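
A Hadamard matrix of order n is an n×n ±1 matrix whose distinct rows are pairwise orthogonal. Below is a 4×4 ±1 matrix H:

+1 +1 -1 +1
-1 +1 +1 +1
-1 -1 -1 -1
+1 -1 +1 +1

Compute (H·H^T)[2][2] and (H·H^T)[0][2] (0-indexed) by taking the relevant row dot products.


Row 0 of H: [1, 1, -1, 1].
Row 2 of H: [-1, -1, -1, -1].
(H·H^T)[2][2] = Σ_j H[2][j]·H[2][j] = (-1)² + (-1)² + (-1)² + (-1)² = 1 + 1 + 1 + 1 = 4.
(H·H^T)[0][2] = Σ_j H[0][j]·H[2][j] = (1)·(-1) + (1)·(-1) + (-1)·(-1) + (1)·(-1) = -1 + -1 + 1 + -1 = -2.
Rows 0 and 2 are not orthogonal (dot product = -2 ≠ 0), so H is not a Hadamard matrix.

(2,2) entry = 4; (0,2) entry = -2.


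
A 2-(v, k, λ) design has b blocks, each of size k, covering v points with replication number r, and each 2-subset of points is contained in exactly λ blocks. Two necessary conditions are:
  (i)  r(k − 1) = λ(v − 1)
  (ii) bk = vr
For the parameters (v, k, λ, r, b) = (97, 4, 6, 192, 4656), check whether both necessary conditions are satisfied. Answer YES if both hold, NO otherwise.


Condition (i): r(k − 1) = 192·3 = 576; λ(v − 1) = 6·96 = 576. Match? YES.
Condition (ii): bk = 4656·4 = 18624; vr = 97·192 = 18624. Match? YES.
Both conditions hold? YES.

YES


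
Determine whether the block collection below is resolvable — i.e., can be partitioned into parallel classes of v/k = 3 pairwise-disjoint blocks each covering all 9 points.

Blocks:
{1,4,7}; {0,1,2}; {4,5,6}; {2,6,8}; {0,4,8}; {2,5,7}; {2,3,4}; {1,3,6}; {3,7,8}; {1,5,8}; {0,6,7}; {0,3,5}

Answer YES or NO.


v = 9, block size k = 3, number of blocks = 12.
For resolvability, blocks must partition into parallel classes of size v/k = 3.
Total blocks must therefore be a multiple of 3: 12 = 3·4 + 0 ⇒ divisible ✓.
Greedy packing gives 4 candidate class(es). Each should be a full parallel class (size 3, covers all 9 points).
  Class 1 (3 blocks): {1,4,7}; {2,6,8}; {0,3,5}. Points covered: [0, 1, 2, 3, 4, 5, 6, 7, 8].
  Class 2 (3 blocks): {0,1,2}; {4,5,6}; {3,7,8}. Points covered: [0, 1, 2, 3, 4, 5, 6, 7, 8].
  Class 3 (3 blocks): {0,4,8}; {2,5,7}; {1,3,6}. Points covered: [0, 1, 2, 3, 4, 5, 6, 7, 8].
  Class 4 (3 blocks): {2,3,4}; {1,5,8}; {0,6,7}. Points covered: [0, 1, 2, 3, 4, 5, 6, 7, 8].
All classes full (size 3)? YES. All classes cover every point? YES.
Resolvable? YES.

YES


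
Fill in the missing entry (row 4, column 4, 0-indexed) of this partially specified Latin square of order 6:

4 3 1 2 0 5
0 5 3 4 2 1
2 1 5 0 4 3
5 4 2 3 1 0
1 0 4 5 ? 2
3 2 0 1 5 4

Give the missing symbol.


Row 4 contains symbols [0, 1, 2, 4, 5] — missing [3].
Column 4 contains symbols [0, 1, 2, 4, 5] — missing [3].
The missing symbol must appear in both missing sets; intersection = [3].
Therefore the hidden value is 3.

Missing value = 3.


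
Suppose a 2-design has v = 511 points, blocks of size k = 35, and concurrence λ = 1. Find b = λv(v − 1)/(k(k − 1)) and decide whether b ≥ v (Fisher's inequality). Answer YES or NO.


r = λ(v − 1)/(k − 1) = 1·510/34 = 15.
b = vr/k = 511·15/35 = 219.
Fisher's inequality: b ≥ v ⇔ 219 ≥ 511? NO.

NO


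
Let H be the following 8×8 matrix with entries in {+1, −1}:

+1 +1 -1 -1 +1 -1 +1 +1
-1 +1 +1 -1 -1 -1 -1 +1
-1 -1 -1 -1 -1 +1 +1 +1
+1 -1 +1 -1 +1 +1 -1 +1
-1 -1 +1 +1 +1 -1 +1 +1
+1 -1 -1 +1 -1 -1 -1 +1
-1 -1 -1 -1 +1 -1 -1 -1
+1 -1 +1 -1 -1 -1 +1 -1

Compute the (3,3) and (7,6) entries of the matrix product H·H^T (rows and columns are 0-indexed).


Row 3 of H: [1, -1, 1, -1, 1, 1, -1, 1].
Row 6 of H: [-1, -1, -1, -1, 1, -1, -1, -1].
Row 7 of H: [1, -1, 1, -1, -1, -1, 1, -1].
(H·H^T)[3][3] = Σ_j H[3][j]·H[3][j] = (1)² + (-1)² + (1)² + (-1)² + (1)² + (1)² + (-1)² + (1)² = 1 + 1 + 1 + 1 + 1 + 1 + 1 + 1 = 8.
(H·H^T)[7][6] = Σ_j H[7][j]·H[6][j] = (1)·(-1) + (-1)·(-1) + (1)·(-1) + (-1)·(-1) + (-1)·(1) + (-1)·(-1) + (1)·(-1) + (-1)·(-1) = -1 + 1 + -1 + 1 + -1 + 1 + -1 + 1 = 0.
So rows 7 and 6 are orthogonal; the diagonal entry equals n = 8.

(3,3) entry = 8; (7,6) entry = 0.


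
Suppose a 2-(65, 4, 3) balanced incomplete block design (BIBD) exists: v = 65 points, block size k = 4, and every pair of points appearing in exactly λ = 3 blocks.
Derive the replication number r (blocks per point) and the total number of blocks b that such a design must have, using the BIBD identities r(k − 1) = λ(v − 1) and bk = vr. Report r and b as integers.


Any 2-(v, k, λ) BIBD satisfies two necessary conditions:
  (i)  Each point sits in r blocks, and counting incidences through any fixed point gives r(k − 1) = λ(v − 1), so r = λ(v − 1)/(k − 1).
  (ii) Total incidences bk = vr, so b = vr/k.
Step 1: r = λ(v − 1)/(k − 1) = 3·(65 − 1)/(4 − 1) = 3·64/3 = 192/3 = 64.
Step 2: b = vr/k = 65·64/4 = 4160/4 = 1040.
Check integrality: r = 64 ∈ Z ✓, b = 1040 ∈ Z ✓.
(These identities are necessary conditions: they determine r and b for any design with these parameters, but do not by themselves prove that one exists.)

r = 64, b = 1040.


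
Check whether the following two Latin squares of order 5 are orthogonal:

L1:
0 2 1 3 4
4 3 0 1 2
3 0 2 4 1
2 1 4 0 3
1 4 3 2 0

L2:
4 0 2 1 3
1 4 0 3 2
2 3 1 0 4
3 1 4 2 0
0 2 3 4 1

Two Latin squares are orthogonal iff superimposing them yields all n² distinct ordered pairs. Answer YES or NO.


Form the n² = 25 superimposed pairs (L1[i][j], L2[i][j]), row by row (rows and columns indexed from 0):
row 0: (0,4) (2,0) (1,2) (3,1) (4,3)
row 1: (4,1) (3,4) (0,0) (1,3) (2,2)
row 2: (3,2) (0,3) (2,1) (4,0) (1,4)
row 3: (2,3) (1,1) (4,4) (0,2) (3,0)
row 4: (1,0) (4,2) (3,3) (2,4) (0,1)
Orthogonality requires all 25 pairs distinct.
Check by first coordinate: for each symbol s of L1, list the L2 entries in the n cells where L1 = s; they must all differ.
  L1 = 0: L2 entries (in reading order) 4, 0, 3, 2, 1 — all 5 distinct ✓
  L1 = 1: L2 entries (in reading order) 2, 3, 4, 1, 0 — all 5 distinct ✓
  L1 = 2: L2 entries (in reading order) 0, 2, 1, 3, 4 — all 5 distinct ✓
  L1 = 3: L2 entries (in reading order) 1, 4, 2, 0, 3 — all 5 distinct ✓
  L1 = 4: L2 entries (in reading order) 3, 1, 0, 4, 2 — all 5 distinct ✓
Every symbol of L1 meets every symbol of L2 exactly once, so all 25 pairs are distinct (25 of 25).
Conclusion: YES.

YES


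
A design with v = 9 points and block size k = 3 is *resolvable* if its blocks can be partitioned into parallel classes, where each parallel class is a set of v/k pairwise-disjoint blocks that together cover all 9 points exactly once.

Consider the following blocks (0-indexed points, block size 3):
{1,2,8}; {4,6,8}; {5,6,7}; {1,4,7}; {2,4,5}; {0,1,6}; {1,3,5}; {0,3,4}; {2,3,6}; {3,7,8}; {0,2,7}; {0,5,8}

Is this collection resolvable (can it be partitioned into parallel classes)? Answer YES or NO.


v = 9, block size k = 3, number of blocks = 12.
For resolvability, blocks must partition into parallel classes of size v/k = 3.
Total blocks must therefore be a multiple of 3: 12 = 3·4 + 0 ⇒ divisible ✓.
Greedy packing gives 4 candidate class(es). Each should be a full parallel class (size 3, covers all 9 points).
  Class 1 (3 blocks): {1,2,8}; {5,6,7}; {0,3,4}. Points covered: [0, 1, 2, 3, 4, 5, 6, 7, 8].
  Class 2 (3 blocks): {4,6,8}; {1,3,5}; {0,2,7}. Points covered: [0, 1, 2, 3, 4, 5, 6, 7, 8].
  Class 3 (3 blocks): {1,4,7}; {2,3,6}; {0,5,8}. Points covered: [0, 1, 2, 3, 4, 5, 6, 7, 8].
  Class 4 (3 blocks): {2,4,5}; {0,1,6}; {3,7,8}. Points covered: [0, 1, 2, 3, 4, 5, 6, 7, 8].
All classes full (size 3)? YES. All classes cover every point? YES.
Resolvable? YES.

YES


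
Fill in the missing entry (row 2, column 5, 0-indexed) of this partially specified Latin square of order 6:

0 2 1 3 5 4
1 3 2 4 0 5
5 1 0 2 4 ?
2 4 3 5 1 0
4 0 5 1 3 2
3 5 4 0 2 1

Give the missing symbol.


Row 2 contains symbols [0, 1, 2, 4, 5] — missing [3].
Column 5 contains symbols [0, 1, 2, 4, 5] — missing [3].
The missing symbol must appear in both missing sets; intersection = [3].
Therefore the hidden value is 3.

Missing value = 3.


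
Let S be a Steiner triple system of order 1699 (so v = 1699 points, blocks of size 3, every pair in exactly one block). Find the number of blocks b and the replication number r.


An STS(v) is a 2-(v, 3, 1) BIBD: block size k = 3, λ = 1.
Replication: r(k − 1) = λ(v − 1) ⇒ r·2 = 1699 − 1 = 1698 ⇒ r = 849.
Block count: b = v(v − 1)/6 = 1699·1698/6 = 2884902/6 = 480817.
(Check via bk = vr: 480817·3 = 1442451 = 1699·849 = 1442451 ✓.)

r = 849, b = 480817.


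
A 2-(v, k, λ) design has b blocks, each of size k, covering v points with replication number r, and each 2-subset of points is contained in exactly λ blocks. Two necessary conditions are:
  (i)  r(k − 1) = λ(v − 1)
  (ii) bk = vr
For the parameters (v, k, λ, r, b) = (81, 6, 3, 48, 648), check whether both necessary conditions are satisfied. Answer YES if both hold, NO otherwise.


Condition (i): r(k − 1) = 48·5 = 240; λ(v − 1) = 3·80 = 240. Match? YES.
Condition (ii): bk = 648·6 = 3888; vr = 81·48 = 3888. Match? YES.
Both conditions hold? YES.

YES


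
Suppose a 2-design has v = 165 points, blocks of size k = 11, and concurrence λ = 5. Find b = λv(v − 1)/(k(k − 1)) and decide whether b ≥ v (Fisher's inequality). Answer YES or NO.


b = λv(v − 1)/(k(k − 1)) = 5·165·164/(11·10) = 135300/110 = 1230.
Compare with v = 165: b ≥ v, so Fisher's inequality holds.

YES


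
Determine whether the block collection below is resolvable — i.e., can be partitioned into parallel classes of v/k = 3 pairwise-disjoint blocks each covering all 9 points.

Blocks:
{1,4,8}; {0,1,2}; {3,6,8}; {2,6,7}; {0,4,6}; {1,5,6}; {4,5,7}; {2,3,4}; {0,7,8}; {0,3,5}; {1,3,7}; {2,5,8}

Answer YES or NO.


v = 9, block size k = 3, number of blocks = 12.
For resolvability, blocks must partition into parallel classes of size v/k = 3.
Total blocks must therefore be a multiple of 3: 12 = 3·4 + 0 ⇒ divisible ✓.
Greedy packing gives 4 candidate class(es). Each should be a full parallel class (size 3, covers all 9 points).
  Class 1 (3 blocks): {1,4,8}; {2,6,7}; {0,3,5}. Points covered: [0, 1, 2, 3, 4, 5, 6, 7, 8].
  Class 2 (3 blocks): {0,1,2}; {3,6,8}; {4,5,7}. Points covered: [0, 1, 2, 3, 4, 5, 6, 7, 8].
  Class 3 (3 blocks): {0,4,6}; {1,3,7}; {2,5,8}. Points covered: [0, 1, 2, 3, 4, 5, 6, 7, 8].
  Class 4 (3 blocks): {1,5,6}; {2,3,4}; {0,7,8}. Points covered: [0, 1, 2, 3, 4, 5, 6, 7, 8].
All classes full (size 3)? YES. All classes cover every point? YES.
Resolvable? YES.

YES


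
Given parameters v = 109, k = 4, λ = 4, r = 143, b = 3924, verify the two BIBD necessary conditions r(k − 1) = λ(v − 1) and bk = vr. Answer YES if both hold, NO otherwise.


Condition (i): r(k − 1) = 143·3 = 429; λ(v − 1) = 4·108 = 432. Match? NO.
Condition (ii): bk = 3924·4 = 15696; vr = 109·143 = 15587. Match? NO.
Both conditions hold? NO.

NO


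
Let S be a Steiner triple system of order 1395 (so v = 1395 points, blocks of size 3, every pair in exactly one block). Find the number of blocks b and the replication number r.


An STS(v) is a 2-(v, 3, 1) BIBD: block size k = 3, λ = 1.
Replication: r(k − 1) = λ(v − 1) ⇒ r·2 = 1395 − 1 = 1394 ⇒ r = 697.
Block count: b = v(v − 1)/6 = 1395·1394/6 = 1944630/6 = 324105.

r = 697, b = 324105.


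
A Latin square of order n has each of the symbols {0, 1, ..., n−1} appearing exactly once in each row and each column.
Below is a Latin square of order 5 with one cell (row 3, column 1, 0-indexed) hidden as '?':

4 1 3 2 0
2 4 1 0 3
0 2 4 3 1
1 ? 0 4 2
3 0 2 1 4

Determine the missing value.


Row 3 contains symbols [0, 1, 2, 4] — missing [3].
Column 1 contains symbols [0, 1, 2, 4] — missing [3].
The missing symbol must appear in both missing sets; intersection = [3].
Therefore the hidden value is 3.

Missing value = 3.


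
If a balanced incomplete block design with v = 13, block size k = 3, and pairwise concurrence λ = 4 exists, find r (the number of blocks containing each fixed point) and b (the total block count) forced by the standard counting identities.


Any 2-(v, k, λ) BIBD satisfies two necessary conditions:
  (i)  Each point sits in r blocks, and counting incidences through any fixed point gives r(k − 1) = λ(v − 1), so r = λ(v − 1)/(k − 1).
  (ii) Total incidences bk = vr, so b = vr/k.
Step 1: r = λ(v − 1)/(k − 1) = 4·(13 − 1)/(3 − 1) = 4·12/2 = 48/2 = 24.
Step 2: b = vr/k = 13·24/3 = 312/3 = 104.
Check integrality: r = 24 ∈ Z ✓, b = 104 ∈ Z ✓.
(These identities are necessary conditions: they determine r and b for any design with these parameters, but do not by themselves prove that one exists.)

r = 24, b = 104.


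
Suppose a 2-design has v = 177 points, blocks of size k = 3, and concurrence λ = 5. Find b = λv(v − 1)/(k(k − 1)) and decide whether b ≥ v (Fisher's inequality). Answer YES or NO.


r = λ(v − 1)/(k − 1) = 5·176/2 = 440.
b = vr/k = 177·440/3 = 25960.
Fisher's inequality: b ≥ v ⇔ 25960 ≥ 177? YES.

YES


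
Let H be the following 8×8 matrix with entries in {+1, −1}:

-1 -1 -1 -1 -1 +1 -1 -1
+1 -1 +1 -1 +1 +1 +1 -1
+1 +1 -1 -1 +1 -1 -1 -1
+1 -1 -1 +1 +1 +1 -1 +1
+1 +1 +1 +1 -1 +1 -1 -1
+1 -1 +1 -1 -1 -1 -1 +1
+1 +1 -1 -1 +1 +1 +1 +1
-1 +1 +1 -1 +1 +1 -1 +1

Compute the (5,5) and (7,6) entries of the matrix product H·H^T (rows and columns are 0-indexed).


Row 5 of H: [1, -1, 1, -1, -1, -1, -1, 1].
Row 6 of H: [1, 1, -1, -1, 1, 1, 1, 1].
Row 7 of H: [-1, 1, 1, -1, 1, 1, -1, 1].
(H·H^T)[5][5] = Σ_j H[5][j]·H[5][j] = (1)² + (-1)² + (1)² + (-1)² + (-1)² + (-1)² + (-1)² + (1)² = 1 + 1 + 1 + 1 + 1 + 1 + 1 + 1 = 8.
(H·H^T)[7][6] = Σ_j H[7][j]·H[6][j] = (-1)·(1) + (1)·(1) + (1)·(-1) + (-1)·(-1) + (1)·(1) + (1)·(1) + (-1)·(1) + (1)·(1) = -1 + 1 + -1 + 1 + 1 + 1 + -1 + 1 = 2.
Rows 7 and 6 are not orthogonal (dot product = 2 ≠ 0), so H is not a Hadamard matrix.

(5,5) entry = 8; (7,6) entry = 2.


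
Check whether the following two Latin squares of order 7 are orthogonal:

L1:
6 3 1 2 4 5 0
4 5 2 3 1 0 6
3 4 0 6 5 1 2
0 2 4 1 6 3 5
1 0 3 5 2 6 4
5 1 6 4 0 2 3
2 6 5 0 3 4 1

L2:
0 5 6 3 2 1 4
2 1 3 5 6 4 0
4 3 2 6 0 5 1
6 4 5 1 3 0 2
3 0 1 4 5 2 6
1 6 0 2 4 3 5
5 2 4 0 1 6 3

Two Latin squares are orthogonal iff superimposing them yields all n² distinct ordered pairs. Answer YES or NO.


Form the n² = 49 superimposed pairs (L1[i][j], L2[i][j]), row by row (rows and columns indexed from 0):
row 0: (6,0) (3,5) (1,6) (2,3) (4,2) (5,1) (0,4)
row 1: (4,2) (5,1) (2,3) (3,5) (1,6) (0,4) (6,0)
row 2: (3,4) (4,3) (0,2) (6,6) (5,0) (1,5) (2,1)
row 3: (0,6) (2,4) (4,5) (1,1) (6,3) (3,0) (5,2)
row 4: (1,3) (0,0) (3,1) (5,4) (2,5) (6,2) (4,6)
row 5: (5,1) (1,6) (6,0) (4,2) (0,4) (2,3) (3,5)
row 6: (2,5) (6,2) (5,4) (0,0) (3,1) (4,6) (1,3)
Orthogonality requires all 49 pairs distinct.
But the pair (4,2) repeats: cell (0,4) has L1 = 4, L2 = 2, and cell (1,0) has L1 = 4, L2 = 2.
A repeated pair means some other pair never occurs (only 28 distinct pairs out of 49), so the squares are not orthogonal.
Conclusion: NO.

NO


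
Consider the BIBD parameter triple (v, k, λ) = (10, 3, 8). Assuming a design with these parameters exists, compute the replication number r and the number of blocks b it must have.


Any 2-(v, k, λ) BIBD satisfies two necessary conditions:
  (i)  Each point sits in r blocks, and counting incidences through any fixed point gives r(k − 1) = λ(v − 1), so r = λ(v − 1)/(k − 1).
  (ii) Total incidences bk = vr, so b = vr/k.
Step 1: r = λ(v − 1)/(k − 1) = 8·(10 − 1)/(3 − 1) = 8·9/2 = 72/2 = 36.
Step 2: b = vr/k = 10·36/3 = 360/3 = 120.
Check integrality: r = 36 ∈ Z ✓, b = 120 ∈ Z ✓.
(These identities are necessary conditions: they determine r and b for any design with these parameters, but do not by themselves prove that one exists.)

r = 36, b = 120.


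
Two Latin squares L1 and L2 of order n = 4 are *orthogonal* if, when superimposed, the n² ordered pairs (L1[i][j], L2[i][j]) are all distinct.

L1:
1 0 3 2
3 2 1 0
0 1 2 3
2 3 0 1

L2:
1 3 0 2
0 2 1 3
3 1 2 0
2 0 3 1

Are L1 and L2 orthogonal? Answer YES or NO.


Form the n² = 16 superimposed pairs (L1[i][j], L2[i][j]), row by row (rows and columns indexed from 0):
row 0: (1,1) (0,3) (3,0) (2,2)
row 1: (3,0) (2,2) (1,1) (0,3)
row 2: (0,3) (1,1) (2,2) (3,0)
row 3: (2,2) (3,0) (0,3) (1,1)
Orthogonality requires all 16 pairs distinct.
But the pair (3,0) repeats: cell (0,2) has L1 = 3, L2 = 0, and cell (1,0) has L1 = 3, L2 = 0.
A repeated pair means some other pair never occurs (only 4 distinct pairs out of 16), so the squares are not orthogonal.
Conclusion: NO.

NO


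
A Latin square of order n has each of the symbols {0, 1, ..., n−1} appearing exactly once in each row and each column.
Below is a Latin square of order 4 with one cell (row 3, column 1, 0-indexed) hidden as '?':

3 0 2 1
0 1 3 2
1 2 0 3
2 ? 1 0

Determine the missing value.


Row 3 contains symbols [0, 1, 2] — missing [3].
Column 1 contains symbols [0, 1, 2] — missing [3].
The missing symbol must appear in both missing sets; intersection = [3].
Therefore the hidden value is 3.

Missing value = 3.


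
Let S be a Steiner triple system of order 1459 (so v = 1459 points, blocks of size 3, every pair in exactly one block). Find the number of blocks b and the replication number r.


An STS(v) is a 2-(v, 3, 1) BIBD: block size k = 3, λ = 1.
Replication: r(k − 1) = λ(v − 1) ⇒ r·2 = 1459 − 1 = 1458 ⇒ r = 729.
Block count: b = v(v − 1)/6 = 1459·1458/6 = 2127222/6 = 354537.
(Check via bk = vr: 354537·3 = 1063611 = 1459·729 = 1063611 ✓.)

r = 729, b = 354537.


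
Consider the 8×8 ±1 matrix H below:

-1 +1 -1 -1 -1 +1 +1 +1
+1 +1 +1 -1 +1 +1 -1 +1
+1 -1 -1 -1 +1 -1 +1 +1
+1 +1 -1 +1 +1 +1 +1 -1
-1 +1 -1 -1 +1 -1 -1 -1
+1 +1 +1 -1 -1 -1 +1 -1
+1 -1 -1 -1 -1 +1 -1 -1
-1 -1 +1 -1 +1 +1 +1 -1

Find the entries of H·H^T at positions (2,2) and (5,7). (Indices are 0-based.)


Row 2 of H: [1, -1, -1, -1, 1, -1, 1, 1].
Row 5 of H: [1, 1, 1, -1, -1, -1, 1, -1].
Row 7 of H: [-1, -1, 1, -1, 1, 1, 1, -1].
(H·H^T)[2][2] = Σ_j H[2][j]·H[2][j] = (1)² + (-1)² + (-1)² + (-1)² + (1)² + (-1)² + (1)² + (1)² = 1 + 1 + 1 + 1 + 1 + 1 + 1 + 1 = 8.
(H·H^T)[5][7] = Σ_j H[5][j]·H[7][j] = (1)·(-1) + (1)·(-1) + (1)·(1) + (-1)·(-1) + (-1)·(1) + (-1)·(1) + (1)·(1) + (-1)·(-1) = -1 + -1 + 1 + 1 + -1 + -1 + 1 + 1 = 0.
So rows 5 and 7 are orthogonal; the diagonal entry equals n = 8.

(2,2) entry = 8; (5,7) entry = 0.


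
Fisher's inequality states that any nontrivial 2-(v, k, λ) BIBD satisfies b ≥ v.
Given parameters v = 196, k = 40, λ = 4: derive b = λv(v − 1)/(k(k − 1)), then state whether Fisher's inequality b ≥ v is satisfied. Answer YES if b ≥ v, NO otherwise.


r = λ(v − 1)/(k − 1) = 4·195/39 = 20.
b = vr/k = 196·20/40 = 98.
Fisher's inequality: b ≥ v ⇔ 98 ≥ 196? NO.

NO


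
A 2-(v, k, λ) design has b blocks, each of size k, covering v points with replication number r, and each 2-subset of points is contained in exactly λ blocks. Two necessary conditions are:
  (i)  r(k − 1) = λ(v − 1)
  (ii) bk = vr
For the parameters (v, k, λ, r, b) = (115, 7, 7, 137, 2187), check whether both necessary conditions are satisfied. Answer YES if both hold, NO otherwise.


Condition (i): r(k − 1) = 137·6 = 822; λ(v − 1) = 7·114 = 798. Match? NO.
Condition (ii): bk = 2187·7 = 15309; vr = 115·137 = 15755. Match? NO.
Both conditions hold? NO.

NO


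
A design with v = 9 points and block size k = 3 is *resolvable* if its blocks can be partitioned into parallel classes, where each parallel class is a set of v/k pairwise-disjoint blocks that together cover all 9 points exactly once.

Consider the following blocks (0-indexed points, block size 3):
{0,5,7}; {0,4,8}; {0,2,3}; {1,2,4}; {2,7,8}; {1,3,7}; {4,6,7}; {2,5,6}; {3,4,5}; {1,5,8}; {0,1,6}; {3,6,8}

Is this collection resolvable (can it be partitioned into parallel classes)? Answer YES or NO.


v = 9, block size k = 3, number of blocks = 12.
For resolvability, blocks must partition into parallel classes of size v/k = 3.
Total blocks must therefore be a multiple of 3: 12 = 3·4 + 0 ⇒ divisible ✓.
Greedy packing gives 4 candidate class(es). Each should be a full parallel class (size 3, covers all 9 points).
  Class 1 (3 blocks): {0,5,7}; {1,2,4}; {3,6,8}. Points covered: [0, 1, 2, 3, 4, 5, 6, 7, 8].
  Class 2 (3 blocks): {0,4,8}; {1,3,7}; {2,5,6}. Points covered: [0, 1, 2, 3, 4, 5, 6, 7, 8].
  Class 3 (3 blocks): {0,2,3}; {4,6,7}; {1,5,8}. Points covered: [0, 1, 2, 3, 4, 5, 6, 7, 8].
  Class 4 (3 blocks): {2,7,8}; {3,4,5}; {0,1,6}. Points covered: [0, 1, 2, 3, 4, 5, 6, 7, 8].
All classes full (size 3)? YES. All classes cover every point? YES.
Resolvable? YES.

YES


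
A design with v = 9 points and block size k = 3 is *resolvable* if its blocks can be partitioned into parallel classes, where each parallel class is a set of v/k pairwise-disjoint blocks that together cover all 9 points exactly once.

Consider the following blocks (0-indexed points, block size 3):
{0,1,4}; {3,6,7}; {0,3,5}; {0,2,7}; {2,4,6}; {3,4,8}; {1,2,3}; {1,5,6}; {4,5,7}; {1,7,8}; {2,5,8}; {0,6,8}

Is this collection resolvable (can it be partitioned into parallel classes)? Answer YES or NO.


v = 9, block size k = 3, number of blocks = 12.
For resolvability, blocks must partition into parallel classes of size v/k = 3.
Total blocks must therefore be a multiple of 3: 12 = 3·4 + 0 ⇒ divisible ✓.
Greedy packing gives 4 candidate class(es). Each should be a full parallel class (size 3, covers all 9 points).
  Class 1 (3 blocks): {0,1,4}; {3,6,7}; {2,5,8}. Points covered: [0, 1, 2, 3, 4, 5, 6, 7, 8].
  Class 2 (3 blocks): {0,3,5}; {2,4,6}; {1,7,8}. Points covered: [0, 1, 2, 3, 4, 5, 6, 7, 8].
  Class 3 (3 blocks): {0,2,7}; {3,4,8}; {1,5,6}. Points covered: [0, 1, 2, 3, 4, 5, 6, 7, 8].
  Class 4 (3 blocks): {1,2,3}; {4,5,7}; {0,6,8}. Points covered: [0, 1, 2, 3, 4, 5, 6, 7, 8].
All classes full (size 3)? YES. All classes cover every point? YES.
Resolvable? YES.

YES


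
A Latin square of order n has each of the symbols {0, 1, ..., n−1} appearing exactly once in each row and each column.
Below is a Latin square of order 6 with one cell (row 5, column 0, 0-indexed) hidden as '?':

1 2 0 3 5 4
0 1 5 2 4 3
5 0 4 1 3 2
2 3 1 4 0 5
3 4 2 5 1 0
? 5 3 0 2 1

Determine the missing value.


Row 5 contains symbols [0, 1, 2, 3, 5] — missing [4].
Column 0 contains symbols [0, 1, 2, 3, 5] — missing [4].
The missing symbol must appear in both missing sets; intersection = [4].
Therefore the hidden value is 4.

Missing value = 4.


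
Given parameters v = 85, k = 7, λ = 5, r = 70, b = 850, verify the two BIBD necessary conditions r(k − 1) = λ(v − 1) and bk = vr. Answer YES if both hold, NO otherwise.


Condition (i): r(k − 1) = 70·6 = 420; λ(v − 1) = 5·84 = 420. Match? YES.
Condition (ii): bk = 850·7 = 5950; vr = 85·70 = 5950. Match? YES.
Both conditions hold? YES.

YES


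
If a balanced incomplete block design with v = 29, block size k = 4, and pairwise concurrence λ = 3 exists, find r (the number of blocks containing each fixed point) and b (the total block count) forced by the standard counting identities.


Any 2-(v, k, λ) BIBD satisfies two necessary conditions:
  (i)  Each point sits in r blocks, and counting incidences through any fixed point gives r(k − 1) = λ(v − 1), so r = λ(v − 1)/(k − 1).
  (ii) Total incidences bk = vr, so b = vr/k.
Step 1: r = λ(v − 1)/(k − 1) = 3·(29 − 1)/(4 − 1) = 3·28/3 = 84/3 = 28.
Step 2: b = vr/k = 29·28/4 = 812/4 = 203.
Check integrality: r = 28 ∈ Z ✓, b = 203 ∈ Z ✓.
(These identities are necessary conditions: they determine r and b for any design with these parameters, but do not by themselves prove that one exists.)

r = 28, b = 203.


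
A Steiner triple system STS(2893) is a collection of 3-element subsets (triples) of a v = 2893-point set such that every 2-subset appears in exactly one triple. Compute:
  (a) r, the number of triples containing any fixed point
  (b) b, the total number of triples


An STS(v) is a 2-(v, 3, 1) BIBD: block size k = 3, λ = 1.
Replication: r(k − 1) = λ(v − 1) ⇒ r·2 = 2893 − 1 = 2892 ⇒ r = 1446.
Block count: b = v(v − 1)/6 = 2893·2892/6 = 8366556/6 = 1394426.
(Check via bk = vr: 1394426·3 = 4183278 = 2893·1446 = 4183278 ✓.)

r = 1446, b = 1394426.


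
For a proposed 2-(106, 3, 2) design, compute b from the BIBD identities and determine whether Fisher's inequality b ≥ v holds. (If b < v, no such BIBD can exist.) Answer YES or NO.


b = λv(v − 1)/(k(k − 1)) = 2·106·105/(3·2) = 22260/6 = 3710.
Compare with v = 106: b ≥ v, so Fisher's inequality holds.

YES


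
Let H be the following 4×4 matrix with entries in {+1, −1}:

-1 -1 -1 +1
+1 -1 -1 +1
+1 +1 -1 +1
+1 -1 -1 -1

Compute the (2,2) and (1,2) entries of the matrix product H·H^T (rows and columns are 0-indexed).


Row 1 of H: [1, -1, -1, 1].
Row 2 of H: [1, 1, -1, 1].
(H·H^T)[2][2] = Σ_j H[2][j]·H[2][j] = (1)² + (1)² + (-1)² + (1)² = 1 + 1 + 1 + 1 = 4.
(H·H^T)[1][2] = Σ_j H[1][j]·H[2][j] = (1)·(1) + (-1)·(1) + (-1)·(-1) + (1)·(1) = 1 + -1 + 1 + 1 = 2.
Rows 1 and 2 are not orthogonal (dot product = 2 ≠ 0), so H is not a Hadamard matrix.

(2,2) entry = 4; (1,2) entry = 2.


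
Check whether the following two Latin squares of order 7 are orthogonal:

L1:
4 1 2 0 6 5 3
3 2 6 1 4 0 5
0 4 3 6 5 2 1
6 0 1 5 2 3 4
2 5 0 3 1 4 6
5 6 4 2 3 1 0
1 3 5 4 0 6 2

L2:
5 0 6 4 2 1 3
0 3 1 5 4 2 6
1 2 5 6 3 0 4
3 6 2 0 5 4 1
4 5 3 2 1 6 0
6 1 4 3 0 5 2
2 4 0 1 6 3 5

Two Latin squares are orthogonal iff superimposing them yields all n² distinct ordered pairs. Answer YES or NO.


Form the n² = 49 superimposed pairs (L1[i][j], L2[i][j]), row by row (rows and columns indexed from 0):
row 0: (4,5) (1,0) (2,6) (0,4) (6,2) (5,1) (3,3)
row 1: (3,0) (2,3) (6,1) (1,5) (4,4) (0,2) (5,6)
row 2: (0,1) (4,2) (3,5) (6,6) (5,3) (2,0) (1,4)
row 3: (6,3) (0,6) (1,2) (5,0) (2,5) (3,4) (4,1)
row 4: (2,4) (5,5) (0,3) (3,2) (1,1) (4,6) (6,0)
row 5: (5,6) (6,1) (4,4) (2,3) (3,0) (1,5) (0,2)
row 6: (1,2) (3,4) (5,0) (4,1) (0,6) (6,3) (2,5)
Orthogonality requires all 49 pairs distinct.
But the pair (5,6) repeats: cell (1,6) has L1 = 5, L2 = 6, and cell (5,0) has L1 = 5, L2 = 6.
A repeated pair means some other pair never occurs (only 35 distinct pairs out of 49), so the squares are not orthogonal.
Conclusion: NO.

NO


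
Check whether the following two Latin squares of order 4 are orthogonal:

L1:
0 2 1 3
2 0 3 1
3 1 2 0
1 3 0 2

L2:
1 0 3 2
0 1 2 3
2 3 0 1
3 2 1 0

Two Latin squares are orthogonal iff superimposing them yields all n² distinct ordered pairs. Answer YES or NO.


Form the n² = 16 superimposed pairs (L1[i][j], L2[i][j]), row by row (rows and columns indexed from 0):
row 0: (0,1) (2,0) (1,3) (3,2)
row 1: (2,0) (0,1) (3,2) (1,3)
row 2: (3,2) (1,3) (2,0) (0,1)
row 3: (1,3) (3,2) (0,1) (2,0)
Orthogonality requires all 16 pairs distinct.
But the pair (2,0) repeats: cell (0,1) has L1 = 2, L2 = 0, and cell (1,0) has L1 = 2, L2 = 0.
A repeated pair means some other pair never occurs (only 4 distinct pairs out of 16), so the squares are not orthogonal.
Conclusion: NO.

NO


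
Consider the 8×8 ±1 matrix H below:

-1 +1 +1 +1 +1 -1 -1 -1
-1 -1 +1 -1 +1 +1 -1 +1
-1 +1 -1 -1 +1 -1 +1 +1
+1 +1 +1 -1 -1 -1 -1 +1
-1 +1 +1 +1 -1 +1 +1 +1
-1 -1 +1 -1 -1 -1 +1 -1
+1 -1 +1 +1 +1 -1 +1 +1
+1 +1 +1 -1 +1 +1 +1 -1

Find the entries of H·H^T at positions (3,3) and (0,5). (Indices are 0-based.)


Row 0 of H: [-1, 1, 1, 1, 1, -1, -1, -1].
Row 3 of H: [1, 1, 1, -1, -1, -1, -1, 1].
Row 5 of H: [-1, -1, 1, -1, -1, -1, 1, -1].
(H·H^T)[3][3] = Σ_j H[3][j]·H[3][j] = (1)² + (1)² + (1)² + (-1)² + (-1)² + (-1)² + (-1)² + (1)² = 1 + 1 + 1 + 1 + 1 + 1 + 1 + 1 = 8.
(H·H^T)[0][5] = Σ_j H[0][j]·H[5][j] = (-1)·(-1) + (1)·(-1) + (1)·(1) + (1)·(-1) + (1)·(-1) + (-1)·(-1) + (-1)·(1) + (-1)·(-1) = 1 + -1 + 1 + -1 + -1 + 1 + -1 + 1 = 0.
So rows 0 and 5 are orthogonal; the diagonal entry equals n = 8.

(3,3) entry = 8; (0,5) entry = 0.


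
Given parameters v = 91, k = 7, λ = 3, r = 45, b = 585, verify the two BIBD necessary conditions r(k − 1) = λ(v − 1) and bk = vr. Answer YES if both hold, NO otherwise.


Condition (i): r(k − 1) = 45·6 = 270; λ(v − 1) = 3·90 = 270. Match? YES.
Condition (ii): bk = 585·7 = 4095; vr = 91·45 = 4095. Match? YES.
Both conditions hold? YES.

YES


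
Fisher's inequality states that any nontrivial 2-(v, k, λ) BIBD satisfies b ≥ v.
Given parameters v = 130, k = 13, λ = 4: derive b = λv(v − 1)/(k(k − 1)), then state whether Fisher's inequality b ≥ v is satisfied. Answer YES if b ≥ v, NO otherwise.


b = λv(v − 1)/(k(k − 1)) = 4·130·129/(13·12) = 67080/156 = 430.
Compare with v = 130: b ≥ v, so Fisher's inequality holds.

YES


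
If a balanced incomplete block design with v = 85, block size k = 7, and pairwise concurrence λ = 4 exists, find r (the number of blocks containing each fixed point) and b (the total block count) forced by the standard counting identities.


Any 2-(v, k, λ) BIBD satisfies two necessary conditions:
  (i)  Each point sits in r blocks, and counting incidences through any fixed point gives r(k − 1) = λ(v − 1), so r = λ(v − 1)/(k − 1).
  (ii) Total incidences bk = vr, so b = vr/k.
Step 1: r = λ(v − 1)/(k − 1) = 4·(85 − 1)/(7 − 1) = 4·84/6 = 336/6 = 56.
Step 2: b = vr/k = 85·56/7 = 4760/7 = 680.
Check integrality: r = 56 ∈ Z ✓, b = 680 ∈ Z ✓.
(These identities are necessary conditions: they determine r and b for any design with these parameters, but do not by themselves prove that one exists.)

r = 56, b = 680.


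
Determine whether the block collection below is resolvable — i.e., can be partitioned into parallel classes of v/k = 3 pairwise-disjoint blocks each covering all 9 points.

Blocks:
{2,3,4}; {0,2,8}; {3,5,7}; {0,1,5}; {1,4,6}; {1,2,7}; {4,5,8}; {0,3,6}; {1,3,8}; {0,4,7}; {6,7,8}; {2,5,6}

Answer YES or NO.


v = 9, block size k = 3, number of blocks = 12.
For resolvability, blocks must partition into parallel classes of size v/k = 3.
Total blocks must therefore be a multiple of 3: 12 = 3·4 + 0 ⇒ divisible ✓.
Greedy packing gives 4 candidate class(es). Each should be a full parallel class (size 3, covers all 9 points).
  Class 1 (3 blocks): {2,3,4}; {0,1,5}; {6,7,8}. Points covered: [0, 1, 2, 3, 4, 5, 6, 7, 8].
  Class 2 (3 blocks): {0,2,8}; {3,5,7}; {1,4,6}. Points covered: [0, 1, 2, 3, 4, 5, 6, 7, 8].
  Class 3 (3 blocks): {1,2,7}; {4,5,8}; {0,3,6}. Points covered: [0, 1, 2, 3, 4, 5, 6, 7, 8].
  Class 4 (3 blocks): {1,3,8}; {0,4,7}; {2,5,6}. Points covered: [0, 1, 2, 3, 4, 5, 6, 7, 8].
All classes full (size 3)? YES. All classes cover every point? YES.
Resolvable? YES.

YES


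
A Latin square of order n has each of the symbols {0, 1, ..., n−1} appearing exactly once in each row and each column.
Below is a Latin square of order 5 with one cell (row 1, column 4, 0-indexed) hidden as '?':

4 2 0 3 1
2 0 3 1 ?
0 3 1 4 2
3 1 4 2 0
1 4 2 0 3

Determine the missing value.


Row 1 contains symbols [0, 1, 2, 3] — missing [4].
Column 4 contains symbols [0, 1, 2, 3] — missing [4].
The missing symbol must appear in both missing sets; intersection = [4].
Therefore the hidden value is 4.

Missing value = 4.


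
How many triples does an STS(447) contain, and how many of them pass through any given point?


An STS(v) is a 2-(v, 3, 1) BIBD: block size k = 3, λ = 1.
Replication: r(k − 1) = λ(v − 1) ⇒ r·2 = 447 − 1 = 446 ⇒ r = 223.
Block count: b = v(v − 1)/6 = 447·446/6 = 199362/6 = 33227.

r = 223, b = 33227.


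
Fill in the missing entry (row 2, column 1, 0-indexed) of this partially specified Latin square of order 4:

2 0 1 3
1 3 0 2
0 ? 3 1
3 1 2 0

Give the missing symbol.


Row 2 contains symbols [0, 1, 3] — missing [2].
Column 1 contains symbols [0, 1, 3] — missing [2].
The missing symbol must appear in both missing sets; intersection = [2].
Therefore the hidden value is 2.

Missing value = 2.


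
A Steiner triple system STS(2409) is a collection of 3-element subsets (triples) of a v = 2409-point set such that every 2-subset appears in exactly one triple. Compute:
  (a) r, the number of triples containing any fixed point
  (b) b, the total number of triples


An STS(v) is a 2-(v, 3, 1) BIBD: block size k = 3, λ = 1.
Replication: r(k − 1) = λ(v − 1) ⇒ r·2 = 2409 − 1 = 2408 ⇒ r = 1204.
Block count: b = v(v − 1)/6 = 2409·2408/6 = 5800872/6 = 966812.

r = 1204, b = 966812.


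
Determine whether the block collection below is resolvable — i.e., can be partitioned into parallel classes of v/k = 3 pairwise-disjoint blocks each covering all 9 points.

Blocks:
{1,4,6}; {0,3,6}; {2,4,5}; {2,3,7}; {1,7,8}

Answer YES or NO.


v = 9, block size k = 3, number of blocks = 5.
For resolvability, blocks must partition into parallel classes of size v/k = 3.
Total blocks must therefore be a multiple of 3: 5 = 3·1 + 2 ⇒ not divisible ✗.
Resolvable? NO.

NO


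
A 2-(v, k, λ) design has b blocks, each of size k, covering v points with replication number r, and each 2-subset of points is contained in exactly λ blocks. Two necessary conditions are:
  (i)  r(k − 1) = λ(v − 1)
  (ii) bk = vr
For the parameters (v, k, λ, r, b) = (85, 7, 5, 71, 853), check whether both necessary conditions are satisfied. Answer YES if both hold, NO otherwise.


Condition (i): r(k − 1) = 71·6 = 426; λ(v − 1) = 5·84 = 420. Match? NO.
Condition (ii): bk = 853·7 = 5971; vr = 85·71 = 6035. Match? NO.
Both conditions hold? NO.

NO


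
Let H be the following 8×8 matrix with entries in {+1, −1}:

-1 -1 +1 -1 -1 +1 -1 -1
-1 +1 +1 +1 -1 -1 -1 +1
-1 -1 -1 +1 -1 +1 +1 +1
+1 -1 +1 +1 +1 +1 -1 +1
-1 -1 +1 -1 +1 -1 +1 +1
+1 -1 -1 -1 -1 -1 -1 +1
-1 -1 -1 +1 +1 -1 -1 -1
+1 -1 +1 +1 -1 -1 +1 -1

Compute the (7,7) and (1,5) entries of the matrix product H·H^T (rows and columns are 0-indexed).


Row 1 of H: [-1, 1, 1, 1, -1, -1, -1, 1].
Row 5 of H: [1, -1, -1, -1, -1, -1, -1, 1].
Row 7 of H: [1, -1, 1, 1, -1, -1, 1, -1].
(H·H^T)[7][7] = Σ_j H[7][j]·H[7][j] = (1)² + (-1)² + (1)² + (1)² + (-1)² + (-1)² + (1)² + (-1)² = 1 + 1 + 1 + 1 + 1 + 1 + 1 + 1 = 8.
(H·H^T)[1][5] = Σ_j H[1][j]·H[5][j] = (-1)·(1) + (1)·(-1) + (1)·(-1) + (1)·(-1) + (-1)·(-1) + (-1)·(-1) + (-1)·(-1) + (1)·(1) = -1 + -1 + -1 + -1 + 1 + 1 + 1 + 1 = 0.
So rows 1 and 5 are orthogonal; the diagonal entry equals n = 8.

(7,7) entry = 8; (1,5) entry = 0.


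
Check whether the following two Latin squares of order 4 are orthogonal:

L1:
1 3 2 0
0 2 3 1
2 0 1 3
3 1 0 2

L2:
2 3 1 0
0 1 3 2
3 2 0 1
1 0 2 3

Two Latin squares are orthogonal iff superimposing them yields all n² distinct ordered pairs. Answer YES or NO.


Form the n² = 16 superimposed pairs (L1[i][j], L2[i][j]), row by row (rows and columns indexed from 0):
row 0: (1,2) (3,3) (2,1) (0,0)
row 1: (0,0) (2,1) (3,3) (1,2)
row 2: (2,3) (0,2) (1,0) (3,1)
row 3: (3,1) (1,0) (0,2) (2,3)
Orthogonality requires all 16 pairs distinct.
But the pair (0,0) repeats: cell (0,3) has L1 = 0, L2 = 0, and cell (1,0) has L1 = 0, L2 = 0.
A repeated pair means some other pair never occurs (only 8 distinct pairs out of 16), so the squares are not orthogonal.
Conclusion: NO.

NO


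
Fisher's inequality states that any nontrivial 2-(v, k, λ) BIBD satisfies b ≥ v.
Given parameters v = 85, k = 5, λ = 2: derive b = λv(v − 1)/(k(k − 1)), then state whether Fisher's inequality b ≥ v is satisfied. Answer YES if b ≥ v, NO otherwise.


b = λv(v − 1)/(k(k − 1)) = 2·85·84/(5·4) = 14280/20 = 714.
Compare with v = 85: b ≥ v, so Fisher's inequality holds.

YES


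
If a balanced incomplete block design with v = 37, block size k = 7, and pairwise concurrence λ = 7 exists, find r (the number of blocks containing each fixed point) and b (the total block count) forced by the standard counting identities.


Any 2-(v, k, λ) BIBD satisfies two necessary conditions:
  (i)  Each point sits in r blocks, and counting incidences through any fixed point gives r(k − 1) = λ(v − 1), so r = λ(v − 1)/(k − 1).
  (ii) Total incidences bk = vr, so b = vr/k.
Step 1: r = λ(v − 1)/(k − 1) = 7·(37 − 1)/(7 − 1) = 7·36/6 = 252/6 = 42.
Step 2: b = vr/k = 37·42/7 = 1554/7 = 222.
Check integrality: r = 42 ∈ Z ✓, b = 222 ∈ Z ✓.
(These identities are necessary conditions: they determine r and b for any design with these parameters, but do not by themselves prove that one exists.)

r = 42, b = 222.


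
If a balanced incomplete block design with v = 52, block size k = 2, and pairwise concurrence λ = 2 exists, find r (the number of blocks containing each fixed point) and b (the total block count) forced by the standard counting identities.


Any 2-(v, k, λ) BIBD satisfies two necessary conditions:
  (i)  Each point sits in r blocks, and counting incidences through any fixed point gives r(k − 1) = λ(v − 1), so r = λ(v − 1)/(k − 1).
  (ii) Total incidences bk = vr, so b = vr/k.
Step 1: r = λ(v − 1)/(k − 1) = 2·(52 − 1)/(2 − 1) = 2·51/1 = 102/1 = 102.
Step 2: b = vr/k = 52·102/2 = 5304/2 = 2652.
Check integrality: r = 102 ∈ Z ✓, b = 2652 ∈ Z ✓.
(These identities are necessary conditions: they determine r and b for any design with these parameters, but do not by themselves prove that one exists.)

r = 102, b = 2652.


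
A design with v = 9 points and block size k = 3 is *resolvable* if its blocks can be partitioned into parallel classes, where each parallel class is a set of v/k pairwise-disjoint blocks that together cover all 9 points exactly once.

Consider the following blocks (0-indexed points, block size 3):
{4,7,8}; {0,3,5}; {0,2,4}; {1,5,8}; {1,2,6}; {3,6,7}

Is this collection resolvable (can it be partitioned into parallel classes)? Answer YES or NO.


v = 9, block size k = 3, number of blocks = 6.
For resolvability, blocks must partition into parallel classes of size v/k = 3.
Total blocks must therefore be a multiple of 3: 6 = 3·2 + 0 ⇒ divisible ✓.
Greedy packing gives 2 candidate class(es). Each should be a full parallel class (size 3, covers all 9 points).
  Class 1 (3 blocks): {4,7,8}; {0,3,5}; {1,2,6}. Points covered: [0, 1, 2, 3, 4, 5, 6, 7, 8].
  Class 2 (3 blocks): {0,2,4}; {1,5,8}; {3,6,7}. Points covered: [0, 1, 2, 3, 4, 5, 6, 7, 8].
All classes full (size 3)? YES. All classes cover every point? YES.
Resolvable? YES.

YES


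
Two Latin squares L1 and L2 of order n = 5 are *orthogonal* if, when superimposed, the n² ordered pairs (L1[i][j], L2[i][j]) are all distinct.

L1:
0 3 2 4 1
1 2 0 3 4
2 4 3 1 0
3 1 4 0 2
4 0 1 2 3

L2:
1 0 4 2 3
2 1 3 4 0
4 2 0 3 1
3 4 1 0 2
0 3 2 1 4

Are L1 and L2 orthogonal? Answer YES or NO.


Form the n² = 25 superimposed pairs (L1[i][j], L2[i][j]), row by row (rows and columns indexed from 0):
row 0: (0,1) (3,0) (2,4) (4,2) (1,3)
row 1: (1,2) (2,1) (0,3) (3,4) (4,0)
row 2: (2,4) (4,2) (3,0) (1,3) (0,1)
row 3: (3,3) (1,4) (4,1) (0,0) (2,2)
row 4: (4,0) (0,3) (1,2) (2,1) (3,4)
Orthogonality requires all 25 pairs distinct.
But the pair (2,4) repeats: cell (0,2) has L1 = 2, L2 = 4, and cell (2,0) has L1 = 2, L2 = 4.
A repeated pair means some other pair never occurs (only 15 distinct pairs out of 25), so the squares are not orthogonal.
Conclusion: NO.

NO


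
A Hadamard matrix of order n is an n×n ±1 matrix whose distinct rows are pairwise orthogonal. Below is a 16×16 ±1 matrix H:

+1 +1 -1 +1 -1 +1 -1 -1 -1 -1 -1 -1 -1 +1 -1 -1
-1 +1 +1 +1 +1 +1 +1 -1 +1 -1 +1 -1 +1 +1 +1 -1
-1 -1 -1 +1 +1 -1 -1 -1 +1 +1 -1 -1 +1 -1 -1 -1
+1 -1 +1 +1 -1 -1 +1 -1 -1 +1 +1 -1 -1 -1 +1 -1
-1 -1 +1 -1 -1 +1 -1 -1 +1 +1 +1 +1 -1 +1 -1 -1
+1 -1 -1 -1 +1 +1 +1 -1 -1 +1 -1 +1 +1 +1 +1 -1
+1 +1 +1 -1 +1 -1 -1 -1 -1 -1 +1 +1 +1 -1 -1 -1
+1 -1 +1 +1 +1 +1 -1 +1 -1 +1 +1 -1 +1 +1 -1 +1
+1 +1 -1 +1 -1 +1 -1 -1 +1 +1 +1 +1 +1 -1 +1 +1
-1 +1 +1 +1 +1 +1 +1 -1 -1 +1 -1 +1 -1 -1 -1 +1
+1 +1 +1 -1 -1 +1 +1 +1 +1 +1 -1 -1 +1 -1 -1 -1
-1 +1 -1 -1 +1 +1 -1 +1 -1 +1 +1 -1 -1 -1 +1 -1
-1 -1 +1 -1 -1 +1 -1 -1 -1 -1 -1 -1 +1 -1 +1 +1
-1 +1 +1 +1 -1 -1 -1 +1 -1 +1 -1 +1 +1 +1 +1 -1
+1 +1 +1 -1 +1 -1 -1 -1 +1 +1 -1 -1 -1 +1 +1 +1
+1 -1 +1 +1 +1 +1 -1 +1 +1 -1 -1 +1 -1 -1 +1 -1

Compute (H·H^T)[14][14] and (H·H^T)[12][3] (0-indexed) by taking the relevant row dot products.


Row 3 of H: [1, -1, 1, 1, -1, -1, 1, -1, -1, 1, 1, -1, -1, -1, 1, -1].
Row 12 of H: [-1, -1, 1, -1, -1, 1, -1, -1, -1, -1, -1, -1, 1, -1, 1, 1].
Row 14 of H: [1, 1, 1, -1, 1, -1, -1, -1, 1, 1, -1, -1, -1, 1, 1, 1].
(H·H^T)[14][14] = Σ_j H[14][j]·H[14][j] = (1)² + (1)² + (1)² + (-1)² + (1)² + (-1)² + (-1)² + (-1)² + (1)² + (1)² + (-1)² + (-1)² + (-1)² + (1)² + (1)² + (1)² = 1 + 1 + 1 + 1 + 1 + 1 + 1 + 1 + 1 + 1 + 1 + 1 + 1 + 1 + 1 + 1 = 16.
(H·H^T)[12][3] = Σ_j H[12][j]·H[3][j] = (-1)·(1) + (-1)·(-1) + (1)·(1) + (-1)·(1) + (-1)·(-1) + (1)·(-1) + (-1)·(1) + (-1)·(-1) + (-1)·(-1) + (-1)·(1) + (-1)·(1) + (-1)·(-1) + (1)·(-1) + (-1)·(-1) + (1)·(1) + (1)·(-1) = -1 + 1 + 1 + -1 + 1 + -1 + -1 + 1 + 1 + -1 + -1 + 1 + -1 + 1 + 1 + -1 = 0.
So rows 12 and 3 are orthogonal; the diagonal entry equals n = 16.

(14,14) entry = 16; (12,3) entry = 0.
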